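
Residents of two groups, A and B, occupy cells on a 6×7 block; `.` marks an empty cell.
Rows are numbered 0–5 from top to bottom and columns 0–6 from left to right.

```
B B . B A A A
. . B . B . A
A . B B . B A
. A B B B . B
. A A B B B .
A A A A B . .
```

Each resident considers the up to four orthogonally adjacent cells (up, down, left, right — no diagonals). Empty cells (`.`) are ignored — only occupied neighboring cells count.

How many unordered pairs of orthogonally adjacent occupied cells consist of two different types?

9

Scan each occupied cell's neighbors to the right and below so each pair is counted once.
Row 0: B(0,0)–B(0,1)= B(0,3)–A(0,4)≠ A(0,4)–A(0,5)= A(0,4)–B(1,4)≠ A(0,5)–A(0,6)= A(0,6)–A(1,6)=  → 2/6 unlike.
Row 1: B(1,2)–B(2,2)= A(1,6)–A(2,6)=  → 0/2 unlike.
Row 2: B(2,2)–B(2,3)= B(2,2)–B(3,2)= B(2,3)–B(3,3)= B(2,5)–A(2,6)≠ A(2,6)–B(3,6)≠  → 2/5 unlike.
Row 3: A(3,1)–B(3,2)≠ A(3,1)–A(4,1)= B(3,2)–B(3,3)= B(3,2)–A(4,2)≠ B(3,3)–B(3,4)= B(3,3)–B(4,3)= B(3,4)–B(4,4)=  → 2/7 unlike.
Row 4: A(4,1)–A(4,2)= A(4,1)–A(5,1)= A(4,2)–B(4,3)≠ A(4,2)–A(5,2)= B(4,3)–B(4,4)= B(4,3)–A(5,3)≠ B(4,4)–B(4,5)= B(4,4)–B(5,4)=  → 2/8 unlike.
Row 5: A(5,0)–A(5,1)= A(5,1)–A(5,2)= A(5,2)–A(5,3)= A(5,3)–B(5,4)≠  → 1/4 unlike.
Total adjacent occupied pairs: 32; unlike-type pairs: 9.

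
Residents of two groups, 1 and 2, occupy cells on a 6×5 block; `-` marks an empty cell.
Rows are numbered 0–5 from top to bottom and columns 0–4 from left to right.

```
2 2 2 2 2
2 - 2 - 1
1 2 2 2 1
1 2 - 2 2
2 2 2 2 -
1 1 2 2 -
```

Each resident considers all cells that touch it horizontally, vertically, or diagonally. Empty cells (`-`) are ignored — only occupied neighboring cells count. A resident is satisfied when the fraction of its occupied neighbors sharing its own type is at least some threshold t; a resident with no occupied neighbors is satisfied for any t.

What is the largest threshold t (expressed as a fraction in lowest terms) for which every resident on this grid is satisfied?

Row 0: (0,0)2 2/2 · (0,1)2 4/4 · (0,2)2 3/3 · (0,3)2 3/4 · (0,4)2 1/2
Row 1: (1,0)2 3/4 · (1,2)2 6/6 · (1,4)1 1/4
Row 2: (2,0)1 1/4 · (2,1)2 4/6 · (2,2)2 5/5 · (2,3)2 4/6 · (2,4)1 1/4
Row 3: (3,0)1 1/5 · (3,1)2 5/7 · (3,3)2 5/6 · (3,4)2 3/4
Row 4: (4,0)2 2/5 · (4,1)2 4/7 · (4,2)2 6/7 · (4,3)2 5/5
Row 5: (5,0)1 1/3 · (5,1)1 1/5 · (5,2)2 4/5 · (5,3)2 3/3
The smallest same-type fraction is 1/5 at (3,0), which reduces to 1/5. Any threshold above that leaves this resident unsatisfied.

1/5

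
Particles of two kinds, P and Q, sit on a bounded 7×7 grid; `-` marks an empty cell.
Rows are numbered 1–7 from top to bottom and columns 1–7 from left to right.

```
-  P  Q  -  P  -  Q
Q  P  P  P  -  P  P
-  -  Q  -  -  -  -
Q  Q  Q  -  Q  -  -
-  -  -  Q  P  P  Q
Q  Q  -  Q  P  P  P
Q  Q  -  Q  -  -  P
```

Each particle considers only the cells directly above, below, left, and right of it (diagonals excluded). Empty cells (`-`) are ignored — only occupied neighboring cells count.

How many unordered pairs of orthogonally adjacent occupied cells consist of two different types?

10

Scan each occupied cell's neighbors to the right and below so each pair is counted once.
Row 1: P(1,2)–Q(1,3)≠ P(1,2)–P(2,2)= Q(1,3)–P(2,3)≠ Q(1,7)–P(2,7)≠  → 3/4 unlike.
Row 2: Q(2,1)–P(2,2)≠ P(2,2)–P(2,3)= P(2,3)–P(2,4)= P(2,3)–Q(3,3)≠ P(2,6)–P(2,7)=  → 2/5 unlike.
Row 3: Q(3,3)–Q(4,3)=  → 0/1 unlike.
Row 4: Q(4,1)–Q(4,2)= Q(4,2)–Q(4,3)= Q(4,5)–P(5,5)≠  → 1/3 unlike.
Row 5: Q(5,4)–P(5,5)≠ Q(5,4)–Q(6,4)= P(5,5)–P(5,6)= P(5,5)–P(6,5)= P(5,6)–Q(5,7)≠ P(5,6)–P(6,6)= Q(5,7)–P(6,7)≠  → 3/7 unlike.
Row 6: Q(6,1)–Q(6,2)= Q(6,1)–Q(7,1)= Q(6,2)–Q(7,2)= Q(6,4)–P(6,5)≠ Q(6,4)–Q(7,4)= P(6,5)–P(6,6)= P(6,6)–P(6,7)= P(6,7)–P(7,7)=  → 1/8 unlike.
Row 7: Q(7,1)–Q(7,2)=  → 0/1 unlike.
Total adjacent occupied pairs: 29; unlike-type pairs: 10.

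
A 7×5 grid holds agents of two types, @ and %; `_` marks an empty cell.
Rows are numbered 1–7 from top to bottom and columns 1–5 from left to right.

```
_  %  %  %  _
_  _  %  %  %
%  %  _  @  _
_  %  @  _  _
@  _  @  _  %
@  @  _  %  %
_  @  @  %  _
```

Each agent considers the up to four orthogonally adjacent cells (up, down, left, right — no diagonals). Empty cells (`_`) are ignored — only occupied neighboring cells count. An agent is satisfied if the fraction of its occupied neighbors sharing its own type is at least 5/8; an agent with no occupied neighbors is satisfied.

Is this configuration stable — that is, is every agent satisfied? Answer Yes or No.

(1,2)% 1/1 satisfied
(1,3)% 3/3 satisfied
(1,4)% 2/2 satisfied
(2,3)% 2/2 satisfied
(2,4)% 3/4 satisfied
(2,5)% 1/1 satisfied
(3,1)% 1/1 satisfied
(3,2)% 2/2 satisfied
(3,4)@ 0/1 not
(4,2)% 1/2 not
(4,3)@ 1/2 not
(5,1)@ 1/1 satisfied
(5,3)@ 1/1 satisfied
(5,5)% 1/1 satisfied
(6,1)@ 2/2 satisfied
(6,2)@ 2/2 satisfied
(6,4)% 2/2 satisfied
(6,5)% 2/2 satisfied
(7,2)@ 2/2 satisfied
(7,3)@ 1/2 not
(7,4)% 1/2 not
For instance (3,4) has only 0/1 same-type neighbors, below 5/8.

No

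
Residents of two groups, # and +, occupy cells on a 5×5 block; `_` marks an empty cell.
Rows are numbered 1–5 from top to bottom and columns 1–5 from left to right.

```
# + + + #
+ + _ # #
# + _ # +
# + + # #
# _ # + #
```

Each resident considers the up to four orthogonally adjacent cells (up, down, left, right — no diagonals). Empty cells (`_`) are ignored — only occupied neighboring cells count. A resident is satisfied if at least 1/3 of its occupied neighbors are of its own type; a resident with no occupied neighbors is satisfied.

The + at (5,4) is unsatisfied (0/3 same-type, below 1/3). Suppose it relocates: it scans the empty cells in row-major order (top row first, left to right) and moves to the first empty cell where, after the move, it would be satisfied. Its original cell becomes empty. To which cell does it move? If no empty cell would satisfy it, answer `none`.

Vacating (5,4). Empty cells in order:
  (2,3): 2/3 same-type → satisfied — stop here.

(2,3)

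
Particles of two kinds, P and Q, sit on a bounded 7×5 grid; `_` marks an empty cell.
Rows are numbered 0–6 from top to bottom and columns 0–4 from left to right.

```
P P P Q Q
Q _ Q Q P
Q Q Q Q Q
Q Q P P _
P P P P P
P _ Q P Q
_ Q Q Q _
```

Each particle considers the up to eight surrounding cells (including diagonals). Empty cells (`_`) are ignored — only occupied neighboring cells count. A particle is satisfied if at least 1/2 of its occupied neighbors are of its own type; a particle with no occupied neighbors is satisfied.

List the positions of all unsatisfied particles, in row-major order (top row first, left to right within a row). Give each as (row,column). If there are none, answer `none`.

(0,2), (1,4), (5,2), (5,3), (5,4)

(0,0)P 1/2 ok
(0,1)P 2/4 ok
(0,2)P 1/4 unhappy
(0,3)Q 3/5 ok
(0,4)Q 2/3 ok
(1,0)Q 2/4 ok
(1,2)Q 5/7 ok
(1,3)Q 6/8 ok
(1,4)P 0/5 unhappy
(2,0)Q 4/4 ok
(2,1)Q 6/7 ok
(2,2)Q 5/7 ok
(2,3)Q 4/7 ok
(2,4)Q 2/4 ok
(3,0)Q 3/5 ok
(3,1)Q 4/8 ok
(3,2)P 4/8 ok
(3,3)P 4/7 ok
(4,0)P 2/4 ok
(4,1)P 4/7 ok
(4,2)P 5/7 ok
(4,3)P 5/7 ok
(4,4)P 3/4 ok
(5,0)P 2/3 ok
(5,2)Q 3/7 unhappy
(5,3)P 3/7 unhappy
(5,4)Q 1/4 unhappy
(6,1)Q 2/3 ok
(6,2)Q 3/4 ok
(6,3)Q 3/4 ok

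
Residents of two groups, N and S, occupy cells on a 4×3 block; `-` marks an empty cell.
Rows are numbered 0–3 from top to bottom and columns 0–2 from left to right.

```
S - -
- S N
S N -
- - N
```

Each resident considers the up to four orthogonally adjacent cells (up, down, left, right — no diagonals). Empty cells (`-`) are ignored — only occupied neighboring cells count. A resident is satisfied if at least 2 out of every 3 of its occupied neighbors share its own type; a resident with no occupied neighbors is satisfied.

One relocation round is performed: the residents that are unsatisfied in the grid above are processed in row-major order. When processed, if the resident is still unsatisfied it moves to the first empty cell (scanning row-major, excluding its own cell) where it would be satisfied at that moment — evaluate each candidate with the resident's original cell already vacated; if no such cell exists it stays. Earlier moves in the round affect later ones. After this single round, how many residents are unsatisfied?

0

Initially unsatisfied (in order): (1,1), (1,2), (2,0), (2,1).
  (1,1) → (0,1).
  (1,2): now satisfied by earlier moves; stays.
  (2,0) → (1,0).
  (2,1): now satisfied by earlier moves; stays.
Resulting grid:
S S -
S - N
- N -
- - N
All satisfied now.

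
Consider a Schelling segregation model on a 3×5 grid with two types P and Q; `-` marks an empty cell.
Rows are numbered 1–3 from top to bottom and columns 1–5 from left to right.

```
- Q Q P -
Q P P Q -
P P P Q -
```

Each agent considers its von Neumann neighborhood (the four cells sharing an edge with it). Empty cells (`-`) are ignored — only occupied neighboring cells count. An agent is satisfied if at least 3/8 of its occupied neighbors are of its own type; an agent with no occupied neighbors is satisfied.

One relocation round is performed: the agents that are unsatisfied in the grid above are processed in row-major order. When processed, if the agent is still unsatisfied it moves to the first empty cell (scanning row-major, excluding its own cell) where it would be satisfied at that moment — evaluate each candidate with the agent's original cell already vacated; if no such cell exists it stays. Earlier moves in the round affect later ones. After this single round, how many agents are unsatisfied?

Initially unsatisfied (in order): (1,3), (1,4), (2,1), (2,4).
  (1,3) → (1,1).
  (1,4) → (1,3).
  (2,1) → (1,4).
  (2,4): now satisfied by earlier moves; stays.
Resulting grid:
Q Q P Q -
- P P Q -
P P P Q -
Unsatisfied now: (1,2), (1,3).

2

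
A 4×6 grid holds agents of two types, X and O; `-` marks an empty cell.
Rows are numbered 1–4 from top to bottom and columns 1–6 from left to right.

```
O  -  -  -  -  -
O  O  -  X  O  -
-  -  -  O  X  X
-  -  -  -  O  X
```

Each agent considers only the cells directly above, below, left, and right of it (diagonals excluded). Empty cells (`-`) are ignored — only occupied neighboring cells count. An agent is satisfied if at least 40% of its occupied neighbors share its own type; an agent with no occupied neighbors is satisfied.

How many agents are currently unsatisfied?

5

Row 1: (1,1)O 1/1 satisfied
Row 2: (2,1)O 2/2 satisfied · (2,2)O 1/1 satisfied · (2,4)X 0/2 not · (2,5)O 0/2 not
Row 3: (3,4)O 0/2 not · (3,5)X 1/4 not · (3,6)X 2/2 satisfied
Row 4: (4,5)O 0/2 not · (4,6)X 1/2 satisfied
Unsatisfied: (2,4), (2,5), (3,4), (3,5), (4,5) — 5 in total.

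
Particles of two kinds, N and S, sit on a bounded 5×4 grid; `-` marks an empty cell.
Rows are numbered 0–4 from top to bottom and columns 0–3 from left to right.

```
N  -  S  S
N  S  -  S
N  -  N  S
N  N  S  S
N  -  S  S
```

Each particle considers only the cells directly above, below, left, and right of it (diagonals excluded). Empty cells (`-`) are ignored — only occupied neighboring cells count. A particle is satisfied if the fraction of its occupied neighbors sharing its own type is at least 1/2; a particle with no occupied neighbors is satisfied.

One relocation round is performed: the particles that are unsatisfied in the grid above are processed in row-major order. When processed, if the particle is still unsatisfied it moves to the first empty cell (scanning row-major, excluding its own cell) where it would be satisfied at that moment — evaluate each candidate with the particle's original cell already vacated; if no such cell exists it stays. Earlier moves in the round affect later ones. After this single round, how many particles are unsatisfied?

Initially unsatisfied (in order): (1,1), (2,2).
  (1,1) → (0,1).
  (2,2) → (1,1).
Resulting grid:
N S S S
N N - S
N - - S
N N S S
N - S S
Unsatisfied now: (0,1).

1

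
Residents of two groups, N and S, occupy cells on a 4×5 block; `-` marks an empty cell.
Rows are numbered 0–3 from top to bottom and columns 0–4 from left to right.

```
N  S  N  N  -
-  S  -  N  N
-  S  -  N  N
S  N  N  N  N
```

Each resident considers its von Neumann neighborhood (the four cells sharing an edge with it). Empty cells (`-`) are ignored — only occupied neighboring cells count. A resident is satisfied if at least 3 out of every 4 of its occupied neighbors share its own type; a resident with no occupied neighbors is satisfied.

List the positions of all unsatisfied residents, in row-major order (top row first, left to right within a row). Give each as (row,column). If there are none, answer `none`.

(0,0)N 0/1 unhappy
(0,1)S 1/3 unhappy
(0,2)N 1/2 unhappy
(0,3)N 2/2 ok
(1,1)S 2/2 ok
(1,3)N 3/3 ok
(1,4)N 2/2 ok
(2,1)S 1/2 unhappy
(2,3)N 3/3 ok
(2,4)N 3/3 ok
(3,0)S 0/1 unhappy
(3,1)N 1/3 unhappy
(3,2)N 2/2 ok
(3,3)N 3/3 ok
(3,4)N 2/2 ok

(0,0), (0,1), (0,2), (2,1), (3,0), (3,1)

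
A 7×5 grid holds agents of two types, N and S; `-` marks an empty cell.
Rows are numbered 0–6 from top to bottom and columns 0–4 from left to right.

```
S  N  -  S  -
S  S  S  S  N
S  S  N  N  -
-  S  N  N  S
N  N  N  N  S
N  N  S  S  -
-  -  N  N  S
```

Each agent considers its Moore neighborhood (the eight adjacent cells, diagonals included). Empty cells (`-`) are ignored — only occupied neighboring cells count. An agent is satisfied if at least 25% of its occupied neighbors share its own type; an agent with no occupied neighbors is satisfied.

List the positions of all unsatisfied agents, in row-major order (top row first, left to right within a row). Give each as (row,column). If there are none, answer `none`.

(0,0)S 2/3 ok
(0,1)N 0/4 unhappy
(0,3)S 2/3 ok
(1,0)S 4/5 ok
(1,1)S 5/7 ok
(1,2)S 4/7 ok
(1,3)S 2/5 ok
(1,4)N 1/3 ok
(2,0)S 4/4 ok
(2,1)S 5/7 ok
(2,2)N 3/8 ok
(2,3)N 4/7 ok
(3,1)S 2/7 ok
(3,2)N 6/8 ok
(3,3)N 5/7 ok
(3,4)S 1/4 ok
(4,0)N 3/4 ok
(4,1)N 5/7 ok
(4,2)N 5/8 ok
(4,3)N 3/7 ok
(4,4)S 2/4 ok
(5,0)N 3/3 ok
(5,1)N 5/6 ok
(5,2)S 1/7 unhappy
(5,3)S 3/7 ok
(6,2)N 2/4 ok
(6,3)N 1/4 ok
(6,4)S 1/2 ok

(0,1), (5,2)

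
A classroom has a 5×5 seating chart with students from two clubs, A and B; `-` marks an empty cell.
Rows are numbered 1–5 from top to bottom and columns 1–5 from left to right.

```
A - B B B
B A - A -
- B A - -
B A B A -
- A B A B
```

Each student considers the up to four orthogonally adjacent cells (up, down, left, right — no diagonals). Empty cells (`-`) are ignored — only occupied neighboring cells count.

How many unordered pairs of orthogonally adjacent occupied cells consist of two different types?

Scan each occupied cell's neighbors to the right and below so each pair is counted once.
From row 1: 2 unlike of 4 pairs (running 2/4).
From row 2: 2 unlike of 2 pairs (running 4/6).
From row 3: 3 unlike of 3 pairs (running 7/9).
From row 4: 3 unlike of 6 pairs (running 10/15).
From row 5: 3 unlike of 3 pairs (running 13/18).
Total adjacent occupied pairs: 18; unlike-type pairs: 13.

13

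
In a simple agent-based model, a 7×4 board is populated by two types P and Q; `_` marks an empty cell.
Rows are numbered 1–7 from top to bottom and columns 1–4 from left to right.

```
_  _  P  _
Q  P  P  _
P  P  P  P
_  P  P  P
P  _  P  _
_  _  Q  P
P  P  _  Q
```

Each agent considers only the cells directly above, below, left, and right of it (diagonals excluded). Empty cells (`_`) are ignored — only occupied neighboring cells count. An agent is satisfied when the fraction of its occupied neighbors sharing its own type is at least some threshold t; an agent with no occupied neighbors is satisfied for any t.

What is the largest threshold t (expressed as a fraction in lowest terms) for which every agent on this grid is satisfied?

Row 1: (1,3)P 1/1
Row 2: (2,1)Q 0/2 · (2,2)P 2/3 · (2,3)P 3/3
Row 3: (3,1)P 1/2 · (3,2)P 4/4 · (3,3)P 4/4 · (3,4)P 2/2
Row 4: (4,2)P 2/2 · (4,3)P 4/4 · (4,4)P 2/2
Row 5: (5,1)P — no occupied neighbors · (5,3)P 1/2
Row 6: (6,3)Q 0/2 · (6,4)P 0/2
Row 7: (7,1)P 1/1 · (7,2)P 1/1 · (7,4)Q 0/1
The smallest same-type fraction is 0/2 at (2,1), which reduces to 0/1. Any threshold above that leaves this agent unsatisfied.

0/1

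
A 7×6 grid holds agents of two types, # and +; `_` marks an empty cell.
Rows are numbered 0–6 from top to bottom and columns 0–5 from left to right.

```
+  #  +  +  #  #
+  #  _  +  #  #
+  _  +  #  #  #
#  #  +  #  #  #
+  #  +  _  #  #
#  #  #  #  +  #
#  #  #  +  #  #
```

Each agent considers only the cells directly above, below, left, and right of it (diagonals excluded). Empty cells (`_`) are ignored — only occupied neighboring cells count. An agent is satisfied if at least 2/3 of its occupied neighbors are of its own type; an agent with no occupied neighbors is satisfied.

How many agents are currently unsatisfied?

17

Row 0: (0,0)+ 1/2 unhappy · (0,1)# 1/3 unhappy · (0,2)+ 1/2 unhappy · (0,3)+ 2/3 ok · (0,4)# 2/3 ok · (0,5)# 2/2 ok
Row 1: (1,0)+ 2/3 ok · (1,1)# 1/2 unhappy · (1,3)+ 1/3 unhappy · (1,4)# 3/4 ok · (1,5)# 3/3 ok
Row 2: (2,0)+ 1/2 unhappy · (2,2)+ 1/2 unhappy · (2,3)# 2/4 unhappy · (2,4)# 4/4 ok · (2,5)# 3/3 ok
Row 3: (3,0)# 1/3 unhappy · (3,1)# 2/3 ok · (3,2)+ 2/4 unhappy · (3,3)# 2/3 ok · (3,4)# 4/4 ok · (3,5)# 3/3 ok
Row 4: (4,0)+ 0/3 unhappy · (4,1)# 2/4 unhappy · (4,2)+ 1/3 unhappy · (4,4)# 2/3 ok · (4,5)# 3/3 ok
Row 5: (5,0)# 2/3 ok · (5,1)# 4/4 ok · (5,2)# 3/4 ok · (5,3)# 1/3 unhappy · (5,4)+ 0/4 unhappy · (5,5)# 2/3 ok
Row 6: (6,0)# 2/2 ok · (6,1)# 3/3 ok · (6,2)# 2/3 ok · (6,3)+ 0/3 unhappy · (6,4)# 1/3 unhappy · (6,5)# 2/2 ok
Unsatisfied: (0,0), (0,1), (0,2), (1,1), (1,3), (2,0), (2,2), (2,3), (3,0), (3,2), (4,0), (4,1), (4,2), (5,3), (5,4), (6,3), (6,4) — 17 in total.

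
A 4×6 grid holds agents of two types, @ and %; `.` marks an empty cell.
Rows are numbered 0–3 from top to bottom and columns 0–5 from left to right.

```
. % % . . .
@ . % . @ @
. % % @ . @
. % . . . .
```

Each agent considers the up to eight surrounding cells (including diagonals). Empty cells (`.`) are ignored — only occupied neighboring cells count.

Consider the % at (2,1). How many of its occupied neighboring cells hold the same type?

3

Occupied neighbors of (2,1): (1,0)=@, (1,2)=%, (2,2)=%, (3,1)=%.
Same type (%): 3 of 4.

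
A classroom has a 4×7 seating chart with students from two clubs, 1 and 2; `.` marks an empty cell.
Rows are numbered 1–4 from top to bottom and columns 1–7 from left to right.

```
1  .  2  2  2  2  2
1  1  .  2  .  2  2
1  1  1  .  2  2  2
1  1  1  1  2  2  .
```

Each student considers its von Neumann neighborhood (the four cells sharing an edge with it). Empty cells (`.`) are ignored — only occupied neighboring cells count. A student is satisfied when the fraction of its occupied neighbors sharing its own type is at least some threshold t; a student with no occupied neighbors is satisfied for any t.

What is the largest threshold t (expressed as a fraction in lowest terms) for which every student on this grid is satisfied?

Row 1: (1,1)1 1/1 · (1,3)2 1/1 · (1,4)2 3/3 · (1,5)2 2/2 · (1,6)2 3/3 · (1,7)2 2/2
Row 2: (2,1)1 3/3 · (2,2)1 2/2 · (2,4)2 1/1 · (2,6)2 3/3 · (2,7)2 3/3
Row 3: (3,1)1 3/3 · (3,2)1 4/4 · (3,3)1 2/2 · (3,5)2 2/2 · (3,6)2 4/4 · (3,7)2 2/2
Row 4: (4,1)1 2/2 · (4,2)1 3/3 · (4,3)1 3/3 · (4,4)1 1/2 · (4,5)2 2/3 · (4,6)2 2/2
The smallest same-type fraction is 1/2 at (4,4), which reduces to 1/2. Any threshold above that leaves this student unsatisfied.

1/2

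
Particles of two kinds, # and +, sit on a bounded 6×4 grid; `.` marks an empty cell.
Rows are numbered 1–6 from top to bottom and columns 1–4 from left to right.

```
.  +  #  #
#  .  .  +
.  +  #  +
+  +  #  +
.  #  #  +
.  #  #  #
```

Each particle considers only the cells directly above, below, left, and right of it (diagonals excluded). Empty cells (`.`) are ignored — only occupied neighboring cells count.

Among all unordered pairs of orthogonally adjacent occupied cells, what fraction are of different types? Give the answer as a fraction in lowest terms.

Scan each occupied cell's neighbors to the right and below so each pair is counted once.
From row 1: 2 unlike of 3 pairs (running 2/3).
From row 2: 0 unlike of 1 pairs (running 2/4).
From row 3: 2 unlike of 5 pairs (running 4/9).
From row 4: 3 unlike of 6 pairs (running 7/15).
From row 5: 2 unlike of 5 pairs (running 9/20).
From row 6: 0 unlike of 2 pairs (running 9/22).
Total adjacent occupied pairs: 22; unlike-type pairs: 9.
9/22 is already in lowest terms.

9/22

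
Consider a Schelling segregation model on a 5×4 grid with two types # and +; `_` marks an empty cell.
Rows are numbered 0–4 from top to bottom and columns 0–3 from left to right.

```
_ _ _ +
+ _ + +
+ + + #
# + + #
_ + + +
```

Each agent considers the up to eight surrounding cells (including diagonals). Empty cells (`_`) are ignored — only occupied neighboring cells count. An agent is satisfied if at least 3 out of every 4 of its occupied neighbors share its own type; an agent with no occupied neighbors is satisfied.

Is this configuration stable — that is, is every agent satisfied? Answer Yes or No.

Row 0: (0,3)+ 2/2 satisfied
Row 1: (1,0)+ 2/2 satisfied · (1,2)+ 4/5 satisfied · (1,3)+ 3/4 satisfied
Row 2: (2,0)+ 3/4 satisfied · (2,1)+ 6/7 satisfied · (2,2)+ 5/7 not · (2,3)# 1/5 not
Row 3: (3,0)# 0/4 not · (3,1)+ 6/7 satisfied · (3,2)+ 6/8 satisfied · (3,3)# 1/5 not
Row 4: (4,1)+ 3/4 satisfied · (4,2)+ 4/5 satisfied · (4,3)+ 2/3 not
For instance (2,2) has only 5/7 same-type neighbors, below 3/4.

No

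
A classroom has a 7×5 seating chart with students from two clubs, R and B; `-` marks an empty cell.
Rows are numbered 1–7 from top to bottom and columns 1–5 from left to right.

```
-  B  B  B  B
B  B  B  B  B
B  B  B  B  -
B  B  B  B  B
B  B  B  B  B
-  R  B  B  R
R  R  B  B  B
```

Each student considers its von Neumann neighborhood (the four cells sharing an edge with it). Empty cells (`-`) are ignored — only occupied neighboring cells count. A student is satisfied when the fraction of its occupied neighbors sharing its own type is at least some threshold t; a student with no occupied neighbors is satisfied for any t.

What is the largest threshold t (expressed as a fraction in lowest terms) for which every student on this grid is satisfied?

0/1

(1,2)B 2/2
(1,3)B 3/3
(1,4)B 3/3
(1,5)B 2/2
(2,1)B 2/2
(2,2)B 4/4
(2,3)B 4/4
(2,4)B 4/4
(2,5)B 2/2
(3,1)B 3/3
(3,2)B 4/4
(3,3)B 4/4
(3,4)B 3/3
(4,1)B 3/3
(4,2)B 4/4
(4,3)B 4/4
(4,4)B 4/4
(4,5)B 2/2
(5,1)B 2/2
(5,2)B 3/4
(5,3)B 4/4
(5,4)B 4/4
(5,5)B 2/3
(6,2)R 1/3
(6,3)B 3/4
(6,4)B 3/4
(6,5)R 0/3
(7,1)R 1/1
(7,2)R 2/3
(7,3)B 2/3
(7,4)B 3/3
(7,5)B 1/2
The smallest same-type fraction is 0/3 at (6,5), which reduces to 0/1. Any threshold above that leaves this student unsatisfied.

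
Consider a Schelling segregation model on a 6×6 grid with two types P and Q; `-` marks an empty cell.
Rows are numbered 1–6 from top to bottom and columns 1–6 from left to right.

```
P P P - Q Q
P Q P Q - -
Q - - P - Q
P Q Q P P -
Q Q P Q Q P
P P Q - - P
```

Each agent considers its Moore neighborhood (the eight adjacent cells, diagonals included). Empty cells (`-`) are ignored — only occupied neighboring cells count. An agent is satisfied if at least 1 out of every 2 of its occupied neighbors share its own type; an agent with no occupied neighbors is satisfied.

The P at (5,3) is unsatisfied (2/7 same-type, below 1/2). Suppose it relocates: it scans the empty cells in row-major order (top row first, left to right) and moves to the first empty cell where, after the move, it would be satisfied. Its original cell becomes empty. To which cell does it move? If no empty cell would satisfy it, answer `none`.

Vacating (5,3). Empty cells in order:
  (1,4): 2/4 same-type → satisfied — stop here.

(1,4)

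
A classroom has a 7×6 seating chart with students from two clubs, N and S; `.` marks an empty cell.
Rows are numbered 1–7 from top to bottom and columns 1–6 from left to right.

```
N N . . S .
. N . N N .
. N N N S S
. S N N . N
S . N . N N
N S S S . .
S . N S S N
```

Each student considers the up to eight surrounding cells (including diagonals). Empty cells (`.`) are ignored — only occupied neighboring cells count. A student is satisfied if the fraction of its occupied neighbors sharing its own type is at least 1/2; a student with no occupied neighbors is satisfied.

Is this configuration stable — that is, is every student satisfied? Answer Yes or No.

No

Row 1: (1,1)N 2/2 ok · (1,2)N 2/2 ok · (1,5)S 0/2 unhappy
Row 2: (2,2)N 4/4 ok · (2,4)N 3/5 ok · (2,5)N 2/5 unhappy
Row 3: (3,2)N 3/4 ok · (3,3)N 6/7 ok · (3,4)N 5/6 ok · (3,5)S 1/6 unhappy · (3,6)S 1/3 unhappy
Row 4: (4,2)S 1/5 unhappy · (4,3)N 5/6 ok · (4,4)N 5/6 ok · (4,6)N 2/4 ok
Row 5: (5,1)S 2/3 ok · (5,3)N 2/6 unhappy · (5,5)N 3/4 ok · (5,6)N 2/2 ok
Row 6: (6,1)N 0/3 unhappy · (6,2)S 3/6 ok · (6,3)S 3/5 ok · (6,4)S 3/6 ok
Row 7: (7,1)S 1/2 ok · (7,3)N 0/4 unhappy · (7,4)S 3/4 ok · (7,5)S 2/3 ok · (7,6)N 0/1 unhappy
For instance (1,5) has only 0/2 same-type neighbors, below 1/2.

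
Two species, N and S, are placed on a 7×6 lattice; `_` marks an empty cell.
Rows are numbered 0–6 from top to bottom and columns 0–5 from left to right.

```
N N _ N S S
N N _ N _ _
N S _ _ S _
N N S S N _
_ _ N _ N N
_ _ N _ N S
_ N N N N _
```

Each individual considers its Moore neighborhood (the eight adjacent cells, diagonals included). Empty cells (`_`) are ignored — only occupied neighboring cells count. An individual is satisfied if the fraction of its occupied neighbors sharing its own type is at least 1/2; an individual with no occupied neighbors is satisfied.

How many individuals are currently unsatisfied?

Row 0: (0,0)N 3/3 ok · (0,1)N 3/3 ok · (0,3)N 1/2 ok · (0,4)S 1/3 unhappy · (0,5)S 1/1 ok
Row 1: (1,0)N 4/5 ok · (1,1)N 4/5 ok · (1,3)N 1/3 unhappy
Row 2: (2,0)N 4/5 ok · (2,1)S 1/6 unhappy · (2,4)S 1/3 unhappy
Row 3: (3,0)N 2/3 ok · (3,1)N 3/5 ok · (3,2)S 2/4 ok · (3,3)S 2/5 unhappy · (3,4)N 2/4 ok
Row 4: (4,2)N 2/4 ok · (4,4)N 3/5 ok · (4,5)N 3/4 ok
Row 5: (5,2)N 4/4 ok · (5,4)N 4/5 ok · (5,5)S 0/4 unhappy
Row 6: (6,1)N 2/2 ok · (6,2)N 3/3 ok · (6,3)N 4/4 ok · (6,4)N 2/3 ok
Unsatisfied: (0,4), (1,3), (2,1), (2,4), (3,3), (5,5) — 6 in total.

6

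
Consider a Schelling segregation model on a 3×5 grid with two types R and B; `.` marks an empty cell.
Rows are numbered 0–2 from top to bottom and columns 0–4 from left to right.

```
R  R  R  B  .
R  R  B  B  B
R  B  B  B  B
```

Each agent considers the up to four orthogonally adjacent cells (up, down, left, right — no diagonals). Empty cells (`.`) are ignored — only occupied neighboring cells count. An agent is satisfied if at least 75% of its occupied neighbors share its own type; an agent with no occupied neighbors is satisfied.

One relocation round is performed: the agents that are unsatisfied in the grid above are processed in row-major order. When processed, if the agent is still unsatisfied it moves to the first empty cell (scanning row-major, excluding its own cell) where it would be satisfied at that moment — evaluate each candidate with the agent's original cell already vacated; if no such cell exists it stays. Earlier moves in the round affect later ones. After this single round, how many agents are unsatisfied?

5

Initially unsatisfied (in order): (0,2), (0,3), (1,1), (1,2), (2,0), (2,1).
  (0,2): no empty cell satisfies it; stays.
  (0,3) → (0,4).
  (1,1): no empty cell satisfies it; stays.
  (1,2): no empty cell satisfies it; stays.
  (2,0): no empty cell satisfies it; stays.
  (2,1): no empty cell satisfies it; stays.
Resulting grid:
R R R . B
R R B B B
R B B B B
Unsatisfied now: (0,2), (1,1), (1,2), (2,0), (2,1).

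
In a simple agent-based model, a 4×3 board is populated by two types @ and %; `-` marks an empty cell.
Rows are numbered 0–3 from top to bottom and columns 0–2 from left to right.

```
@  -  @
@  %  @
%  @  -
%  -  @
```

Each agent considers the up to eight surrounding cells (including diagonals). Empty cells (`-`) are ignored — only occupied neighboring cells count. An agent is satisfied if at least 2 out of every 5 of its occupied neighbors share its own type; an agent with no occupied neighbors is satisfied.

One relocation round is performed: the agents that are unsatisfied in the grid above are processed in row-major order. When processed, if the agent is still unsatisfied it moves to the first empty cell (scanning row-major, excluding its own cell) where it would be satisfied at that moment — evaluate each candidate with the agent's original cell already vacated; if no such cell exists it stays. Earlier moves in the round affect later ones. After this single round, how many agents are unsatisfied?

Initially unsatisfied (in order): (1,1).
  (1,1) → (3,1).
Resulting grid:
@ - @
@ - @
% @ -
% % @
All satisfied now.

0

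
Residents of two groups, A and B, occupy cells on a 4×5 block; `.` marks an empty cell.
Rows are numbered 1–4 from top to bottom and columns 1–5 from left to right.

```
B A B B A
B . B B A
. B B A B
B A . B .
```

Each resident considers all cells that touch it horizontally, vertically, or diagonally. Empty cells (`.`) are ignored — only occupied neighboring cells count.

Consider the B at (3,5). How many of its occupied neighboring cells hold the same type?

Occupied neighbors of (3,5): (2,4)=B, (2,5)=A, (3,4)=A, (4,4)=B.
Same type (B): 2 of 4.

2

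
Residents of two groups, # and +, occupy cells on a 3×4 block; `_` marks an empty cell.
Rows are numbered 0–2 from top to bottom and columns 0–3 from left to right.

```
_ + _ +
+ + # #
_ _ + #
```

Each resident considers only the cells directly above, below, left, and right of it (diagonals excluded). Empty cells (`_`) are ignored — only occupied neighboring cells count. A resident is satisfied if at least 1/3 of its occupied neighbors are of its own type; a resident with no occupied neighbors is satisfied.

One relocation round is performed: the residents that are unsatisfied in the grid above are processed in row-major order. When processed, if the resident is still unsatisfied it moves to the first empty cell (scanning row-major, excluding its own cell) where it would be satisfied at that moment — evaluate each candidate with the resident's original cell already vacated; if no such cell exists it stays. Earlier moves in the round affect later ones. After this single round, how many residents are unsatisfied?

0

Initially unsatisfied (in order): (0,3), (2,2).
  (0,3) → (0,0).
  (2,2) → (0,2).
Resulting grid:
+ + + _
+ + # #
_ _ _ #
All satisfied now.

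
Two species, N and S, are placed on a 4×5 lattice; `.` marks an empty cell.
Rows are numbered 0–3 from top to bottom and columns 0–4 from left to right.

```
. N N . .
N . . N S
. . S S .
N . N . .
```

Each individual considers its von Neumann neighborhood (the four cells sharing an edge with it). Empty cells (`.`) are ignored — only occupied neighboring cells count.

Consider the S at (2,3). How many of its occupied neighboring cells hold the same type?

1

Occupied neighbors of (2,3): (1,3)=N, (2,2)=S.
Same type (S): 1 of 2.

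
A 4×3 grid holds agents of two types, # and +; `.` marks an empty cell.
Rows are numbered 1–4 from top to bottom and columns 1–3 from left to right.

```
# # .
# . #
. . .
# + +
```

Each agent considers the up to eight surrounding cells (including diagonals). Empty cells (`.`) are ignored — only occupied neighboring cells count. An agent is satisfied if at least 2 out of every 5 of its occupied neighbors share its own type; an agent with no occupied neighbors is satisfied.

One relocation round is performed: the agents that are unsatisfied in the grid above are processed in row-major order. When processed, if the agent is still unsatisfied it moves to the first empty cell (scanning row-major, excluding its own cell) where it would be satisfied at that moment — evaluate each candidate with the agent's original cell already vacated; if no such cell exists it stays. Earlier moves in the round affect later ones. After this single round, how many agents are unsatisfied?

0

Initially unsatisfied (in order): (4,1).
  (4,1) → (1,3).
Resulting grid:
# # #
# . #
. . .
. + +
All satisfied now.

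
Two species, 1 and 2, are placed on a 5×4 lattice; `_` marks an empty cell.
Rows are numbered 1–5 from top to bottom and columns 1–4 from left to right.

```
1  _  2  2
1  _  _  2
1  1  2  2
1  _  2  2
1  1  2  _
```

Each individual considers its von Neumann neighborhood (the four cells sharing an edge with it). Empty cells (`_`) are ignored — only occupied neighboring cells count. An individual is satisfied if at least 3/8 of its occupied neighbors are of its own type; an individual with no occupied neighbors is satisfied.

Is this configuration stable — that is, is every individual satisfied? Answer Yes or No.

Yes

Row 1: (1,1)1 1/1 ok · (1,3)2 1/1 ok · (1,4)2 2/2 ok
Row 2: (2,1)1 2/2 ok · (2,4)2 2/2 ok
Row 3: (3,1)1 3/3 ok · (3,2)1 1/2 ok · (3,3)2 2/3 ok · (3,4)2 3/3 ok
Row 4: (4,1)1 2/2 ok · (4,3)2 3/3 ok · (4,4)2 2/2 ok
Row 5: (5,1)1 2/2 ok · (5,2)1 1/2 ok · (5,3)2 1/2 ok
All meet the threshold, so the configuration is stable.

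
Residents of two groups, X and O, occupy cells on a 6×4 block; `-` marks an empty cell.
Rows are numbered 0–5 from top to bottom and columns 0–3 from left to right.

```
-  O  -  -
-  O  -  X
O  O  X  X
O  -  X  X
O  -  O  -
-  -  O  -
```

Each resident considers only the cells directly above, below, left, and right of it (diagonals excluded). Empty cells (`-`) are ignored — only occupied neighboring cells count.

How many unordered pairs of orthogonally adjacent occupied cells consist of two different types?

2

Scan each occupied cell's neighbors to the right and below so each pair is counted once.
Row 0: O(0,1)–O(1,1)=  → 0/1 unlike.
Row 1: O(1,1)–O(2,1)= X(1,3)–X(2,3)=  → 0/2 unlike.
Row 2: O(2,0)–O(2,1)= O(2,0)–O(3,0)= O(2,1)–X(2,2)≠ X(2,2)–X(2,3)= X(2,2)–X(3,2)= X(2,3)–X(3,3)=  → 1/6 unlike.
Row 3: O(3,0)–O(4,0)= X(3,2)–X(3,3)= X(3,2)–O(4,2)≠  → 1/3 unlike.
Row 4: O(4,2)–O(5,2)=  → 0/1 unlike.
Total adjacent occupied pairs: 13; unlike-type pairs: 2.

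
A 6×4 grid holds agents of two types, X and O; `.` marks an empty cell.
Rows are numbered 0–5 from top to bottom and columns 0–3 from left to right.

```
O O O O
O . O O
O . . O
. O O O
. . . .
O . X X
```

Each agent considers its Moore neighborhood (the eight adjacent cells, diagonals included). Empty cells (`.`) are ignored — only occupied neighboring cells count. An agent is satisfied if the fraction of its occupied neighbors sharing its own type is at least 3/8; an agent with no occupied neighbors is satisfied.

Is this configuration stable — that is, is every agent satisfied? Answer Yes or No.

Yes

Row 0: (0,0)O 2/2 ok · (0,1)O 4/4 ok · (0,2)O 4/4 ok · (0,3)O 3/3 ok
Row 1: (1,0)O 3/3 ok · (1,2)O 5/5 ok · (1,3)O 4/4 ok
Row 2: (2,0)O 2/2 ok · (2,3)O 4/4 ok
Row 3: (3,1)O 2/2 ok · (3,2)O 3/3 ok · (3,3)O 2/2 ok
Row 5: (5,0)O 0/0 ok · (5,2)X 1/1 ok · (5,3)X 1/1 ok
All meet the threshold, so the configuration is stable.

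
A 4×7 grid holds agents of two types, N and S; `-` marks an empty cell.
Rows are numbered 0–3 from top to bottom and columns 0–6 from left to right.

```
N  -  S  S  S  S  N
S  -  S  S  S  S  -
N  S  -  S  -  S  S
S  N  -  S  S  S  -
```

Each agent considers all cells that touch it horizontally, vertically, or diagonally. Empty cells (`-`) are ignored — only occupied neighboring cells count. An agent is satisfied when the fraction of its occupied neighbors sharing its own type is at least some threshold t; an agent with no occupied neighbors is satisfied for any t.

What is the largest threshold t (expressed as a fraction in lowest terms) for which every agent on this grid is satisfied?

(0,0)N 0/1
(0,2)S 3/3
(0,3)S 5/5
(0,4)S 5/5
(0,5)S 3/4
(0,6)N 0/2
(1,0)S 1/3
(1,2)S 5/5
(1,3)S 6/6
(1,4)S 7/7
(1,5)S 5/6
(2,0)N 1/4
(2,1)S 3/5
(2,3)S 5/5
(2,5)S 5/5
(2,6)S 3/3
(3,0)S 1/3
(3,1)N 1/3
(3,3)S 2/2
(3,4)S 4/4
(3,5)S 3/3
The smallest same-type fraction is 0/1 at (0,0), which reduces to 0/1. Any threshold above that leaves this agent unsatisfied.

0/1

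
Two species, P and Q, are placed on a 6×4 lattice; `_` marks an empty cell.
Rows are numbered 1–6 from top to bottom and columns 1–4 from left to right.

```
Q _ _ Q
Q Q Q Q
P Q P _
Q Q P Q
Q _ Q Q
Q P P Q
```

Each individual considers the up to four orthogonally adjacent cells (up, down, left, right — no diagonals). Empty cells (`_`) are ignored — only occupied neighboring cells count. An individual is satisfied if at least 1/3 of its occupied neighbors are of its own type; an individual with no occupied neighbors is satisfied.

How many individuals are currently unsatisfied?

Row 1: (1,1)Q 1/1 satisfied · (1,4)Q 1/1 satisfied
Row 2: (2,1)Q 2/3 satisfied · (2,2)Q 3/3 satisfied · (2,3)Q 2/3 satisfied · (2,4)Q 2/2 satisfied
Row 3: (3,1)P 0/3 not · (3,2)Q 2/4 satisfied · (3,3)P 1/3 satisfied
Row 4: (4,1)Q 2/3 satisfied · (4,2)Q 2/3 satisfied · (4,3)P 1/4 not · (4,4)Q 1/2 satisfied
Row 5: (5,1)Q 2/2 satisfied · (5,3)Q 1/3 satisfied · (5,4)Q 3/3 satisfied
Row 6: (6,1)Q 1/2 satisfied · (6,2)P 1/2 satisfied · (6,3)P 1/3 satisfied · (6,4)Q 1/2 satisfied
Unsatisfied: (3,1), (4,3) — 2 in total.

2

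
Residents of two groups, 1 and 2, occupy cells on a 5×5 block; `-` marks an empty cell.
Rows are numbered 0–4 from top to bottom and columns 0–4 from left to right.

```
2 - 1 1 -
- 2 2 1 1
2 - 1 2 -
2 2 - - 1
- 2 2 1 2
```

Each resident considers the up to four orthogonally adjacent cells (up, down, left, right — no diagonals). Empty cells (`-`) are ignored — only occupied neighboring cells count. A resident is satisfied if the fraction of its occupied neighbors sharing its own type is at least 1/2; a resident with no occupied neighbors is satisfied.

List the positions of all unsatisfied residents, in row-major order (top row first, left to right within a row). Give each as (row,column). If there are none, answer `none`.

(0,0)2 0/0 ok
(0,2)1 1/2 ok
(0,3)1 2/2 ok
(1,1)2 1/1 ok
(1,2)2 1/4 unhappy
(1,3)1 2/4 ok
(1,4)1 1/1 ok
(2,0)2 1/1 ok
(2,2)1 0/2 unhappy
(2,3)2 0/2 unhappy
(3,0)2 2/2 ok
(3,1)2 2/2 ok
(3,4)1 0/1 unhappy
(4,1)2 2/2 ok
(4,2)2 1/2 ok
(4,3)1 0/2 unhappy
(4,4)2 0/2 unhappy

(1,2), (2,2), (2,3), (3,4), (4,3), (4,4)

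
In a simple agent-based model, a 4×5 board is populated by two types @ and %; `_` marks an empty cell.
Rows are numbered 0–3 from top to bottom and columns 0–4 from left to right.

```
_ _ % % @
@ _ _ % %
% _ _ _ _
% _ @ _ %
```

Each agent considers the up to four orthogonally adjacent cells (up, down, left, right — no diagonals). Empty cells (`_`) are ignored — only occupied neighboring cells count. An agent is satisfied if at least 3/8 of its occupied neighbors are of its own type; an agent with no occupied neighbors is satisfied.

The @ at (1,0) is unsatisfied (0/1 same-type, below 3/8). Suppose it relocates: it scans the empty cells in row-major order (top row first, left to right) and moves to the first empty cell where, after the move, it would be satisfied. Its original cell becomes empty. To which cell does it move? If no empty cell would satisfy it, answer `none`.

Vacating (1,0). Empty cells in order:
  (0,0): 0/0 same-type → satisfied — stop here.

(0,0)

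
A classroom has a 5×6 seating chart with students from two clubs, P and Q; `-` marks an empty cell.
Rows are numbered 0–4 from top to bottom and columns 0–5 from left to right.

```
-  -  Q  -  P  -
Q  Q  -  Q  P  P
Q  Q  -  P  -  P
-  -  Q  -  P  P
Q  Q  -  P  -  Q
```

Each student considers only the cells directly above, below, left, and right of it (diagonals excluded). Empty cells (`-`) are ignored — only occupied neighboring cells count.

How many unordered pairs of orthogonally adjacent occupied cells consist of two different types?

Scan each occupied cell's neighbors to the right and below so each pair is counted once.
From row 0: 0 unlike of 1 pairs (running 0/1).
From row 1: 2 unlike of 7 pairs (running 2/8).
From row 2: 0 unlike of 2 pairs (running 2/10).
From row 3: 1 unlike of 2 pairs (running 3/12).
From row 4: 0 unlike of 1 pairs (running 3/13).
Total adjacent occupied pairs: 13; unlike-type pairs: 3.

3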